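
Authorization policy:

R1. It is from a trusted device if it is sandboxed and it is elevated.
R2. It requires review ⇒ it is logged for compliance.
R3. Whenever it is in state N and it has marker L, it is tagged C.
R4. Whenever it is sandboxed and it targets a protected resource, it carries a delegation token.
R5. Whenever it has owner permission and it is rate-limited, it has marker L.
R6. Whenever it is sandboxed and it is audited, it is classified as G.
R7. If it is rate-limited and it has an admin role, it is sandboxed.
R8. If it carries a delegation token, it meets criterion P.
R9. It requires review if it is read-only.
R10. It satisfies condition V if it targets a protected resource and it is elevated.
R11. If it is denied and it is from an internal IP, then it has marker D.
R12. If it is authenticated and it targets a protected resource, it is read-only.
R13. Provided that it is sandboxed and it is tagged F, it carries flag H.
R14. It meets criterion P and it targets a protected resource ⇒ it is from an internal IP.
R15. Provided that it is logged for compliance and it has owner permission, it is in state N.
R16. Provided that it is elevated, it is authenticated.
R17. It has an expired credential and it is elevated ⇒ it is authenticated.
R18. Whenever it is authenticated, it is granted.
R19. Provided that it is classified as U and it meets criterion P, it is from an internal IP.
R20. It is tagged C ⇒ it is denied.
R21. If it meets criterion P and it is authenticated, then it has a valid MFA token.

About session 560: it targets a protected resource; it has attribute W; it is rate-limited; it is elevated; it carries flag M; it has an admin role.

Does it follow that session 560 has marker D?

No

Forward chaining from the given facts derives: is sandboxed, satisfies condition V, is authenticated, is granted, is from a trusted device, carries a delegation token, meets criterion P, is read-only, is from an internal IP, has a valid MFA token, requires review, is logged for compliance.
The only rule concluding "it has marker D" is R11, which needs "it is denied"; that is never established.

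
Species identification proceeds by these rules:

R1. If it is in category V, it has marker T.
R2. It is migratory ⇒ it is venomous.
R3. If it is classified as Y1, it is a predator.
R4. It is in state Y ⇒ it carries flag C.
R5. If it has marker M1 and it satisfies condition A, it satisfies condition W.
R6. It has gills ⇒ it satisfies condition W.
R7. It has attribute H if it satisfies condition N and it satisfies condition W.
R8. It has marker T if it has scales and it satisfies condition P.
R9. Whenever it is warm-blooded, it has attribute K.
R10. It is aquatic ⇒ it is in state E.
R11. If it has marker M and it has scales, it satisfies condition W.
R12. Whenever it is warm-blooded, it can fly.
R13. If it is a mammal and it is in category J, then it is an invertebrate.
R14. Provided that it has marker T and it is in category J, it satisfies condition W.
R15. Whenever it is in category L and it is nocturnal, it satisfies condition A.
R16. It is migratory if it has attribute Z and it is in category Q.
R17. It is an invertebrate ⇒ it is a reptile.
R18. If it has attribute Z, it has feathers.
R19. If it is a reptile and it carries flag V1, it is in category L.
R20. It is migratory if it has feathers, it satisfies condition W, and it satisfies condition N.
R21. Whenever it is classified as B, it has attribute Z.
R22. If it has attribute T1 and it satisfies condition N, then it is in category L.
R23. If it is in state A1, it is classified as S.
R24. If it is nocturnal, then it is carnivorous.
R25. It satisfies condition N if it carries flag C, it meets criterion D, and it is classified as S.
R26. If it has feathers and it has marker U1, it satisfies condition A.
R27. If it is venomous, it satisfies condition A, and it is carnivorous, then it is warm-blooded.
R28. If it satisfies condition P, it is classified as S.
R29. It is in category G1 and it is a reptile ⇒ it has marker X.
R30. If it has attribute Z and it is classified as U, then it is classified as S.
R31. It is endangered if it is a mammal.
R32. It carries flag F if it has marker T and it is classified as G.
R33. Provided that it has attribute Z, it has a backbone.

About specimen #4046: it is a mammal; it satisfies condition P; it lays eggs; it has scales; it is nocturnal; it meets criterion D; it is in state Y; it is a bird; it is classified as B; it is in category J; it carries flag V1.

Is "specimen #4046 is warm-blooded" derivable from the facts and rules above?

By R4 (it is in state Y): it carries flag C.
By R8 (it has scales, it satisfies condition P): it has marker T.
By R13 (it is a mammal, it is in category J): it is an invertebrate.
By R14 (it has marker T, it is in category J): it satisfies condition W.
By R17 (it is an invertebrate): it is a reptile.
By R19 (it is a reptile, it carries flag V1): it is in category L.
By R21 (it is classified as B): it has attribute Z.
By R24 (it is nocturnal): it is carnivorous.
By R28 (it satisfies condition P): it is classified as S.
By R15 (it is in category L, it is nocturnal): it satisfies condition A.
By R18 (it has attribute Z): it has feathers.
By R25 (it carries flag C, it meets criterion D, it is classified as S): it satisfies condition N.
By R20 (it has feathers, it satisfies condition W, it satisfies condition N): it is migratory.
By R2 (it is migratory): it is venomous.
By R27 (it is venomous, it satisfies condition A, it is carnivorous): it is warm-blooded.

Yes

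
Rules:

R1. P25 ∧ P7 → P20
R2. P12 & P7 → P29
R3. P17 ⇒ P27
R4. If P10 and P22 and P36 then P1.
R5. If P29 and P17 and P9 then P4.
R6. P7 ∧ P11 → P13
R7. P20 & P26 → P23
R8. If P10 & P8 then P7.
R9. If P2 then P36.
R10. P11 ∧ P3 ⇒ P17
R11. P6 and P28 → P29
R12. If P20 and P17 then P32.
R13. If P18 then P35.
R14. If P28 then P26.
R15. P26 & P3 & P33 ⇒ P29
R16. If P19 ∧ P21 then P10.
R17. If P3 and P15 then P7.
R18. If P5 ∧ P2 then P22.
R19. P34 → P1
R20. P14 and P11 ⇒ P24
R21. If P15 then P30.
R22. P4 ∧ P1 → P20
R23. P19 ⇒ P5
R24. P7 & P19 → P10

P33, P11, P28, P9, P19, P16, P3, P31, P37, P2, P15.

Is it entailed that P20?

Yes

P36  (by R9: P2)
P17  (by R10: P11, P3)
P26  (by R14: P28)
P29  (by R15: P26, P3, P33)
P7  (by R17: P3, P15)
P5  (by R23: P19)
P10  (by R24: P7, P19)
P4  (by R5: P29, P17, P9)
P22  (by R18: P5, P2)
P1  (by R4: P10, P22, P36)
P20  (by R22: P4, P1)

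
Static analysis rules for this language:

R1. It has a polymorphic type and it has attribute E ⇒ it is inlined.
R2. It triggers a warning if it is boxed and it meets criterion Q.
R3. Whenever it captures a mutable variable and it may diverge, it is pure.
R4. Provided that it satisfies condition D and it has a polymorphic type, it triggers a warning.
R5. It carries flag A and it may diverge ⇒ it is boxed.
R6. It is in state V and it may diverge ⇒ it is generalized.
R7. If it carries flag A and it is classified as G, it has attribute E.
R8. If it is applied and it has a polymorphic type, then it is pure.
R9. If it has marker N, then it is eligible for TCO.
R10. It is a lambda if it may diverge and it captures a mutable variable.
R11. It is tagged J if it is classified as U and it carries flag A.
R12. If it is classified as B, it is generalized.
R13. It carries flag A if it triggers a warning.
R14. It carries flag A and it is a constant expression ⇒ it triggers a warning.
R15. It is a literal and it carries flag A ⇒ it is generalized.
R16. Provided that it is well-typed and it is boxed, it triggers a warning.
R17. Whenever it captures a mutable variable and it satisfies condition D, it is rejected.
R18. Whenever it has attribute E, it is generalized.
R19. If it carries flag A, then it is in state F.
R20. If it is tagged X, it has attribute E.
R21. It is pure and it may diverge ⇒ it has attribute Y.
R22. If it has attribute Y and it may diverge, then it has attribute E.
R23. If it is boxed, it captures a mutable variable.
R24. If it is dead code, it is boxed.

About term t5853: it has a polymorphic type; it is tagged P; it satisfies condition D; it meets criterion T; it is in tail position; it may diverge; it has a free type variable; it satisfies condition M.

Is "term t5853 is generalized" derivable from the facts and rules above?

Yes

By R4 (it satisfies condition D, it has a polymorphic type): it triggers a warning.
By R13 (it triggers a warning): it carries flag A.
By R5 (it carries flag A, it may diverge): it is boxed.
By R23 (it is boxed): it captures a mutable variable.
By R3 (it captures a mutable variable, it may diverge): it is pure.
By R21 (it is pure, it may diverge): it has attribute Y.
By R22 (it has attribute Y, it may diverge): it has attribute E.
By R18 (it has attribute E): it is generalized.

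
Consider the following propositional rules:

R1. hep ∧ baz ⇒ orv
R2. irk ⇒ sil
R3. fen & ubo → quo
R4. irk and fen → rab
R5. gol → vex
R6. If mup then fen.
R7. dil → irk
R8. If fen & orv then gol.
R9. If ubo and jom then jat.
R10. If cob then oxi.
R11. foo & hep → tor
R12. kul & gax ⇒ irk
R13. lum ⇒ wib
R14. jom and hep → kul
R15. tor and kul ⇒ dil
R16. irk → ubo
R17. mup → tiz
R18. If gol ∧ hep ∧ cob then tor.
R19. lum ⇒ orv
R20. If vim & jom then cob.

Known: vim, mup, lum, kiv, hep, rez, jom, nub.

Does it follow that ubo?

fen  (by R6: mup)
kul  (by R14: jom, hep)
orv  (by R19: lum)
cob  (by R20: vim, jom)
gol  (by R8: fen, orv)
tor  (by R18: gol, hep, cob)
dil  (by R15: tor, kul)
irk  (by R7: dil)
ubo  (by R16: irk)

Yes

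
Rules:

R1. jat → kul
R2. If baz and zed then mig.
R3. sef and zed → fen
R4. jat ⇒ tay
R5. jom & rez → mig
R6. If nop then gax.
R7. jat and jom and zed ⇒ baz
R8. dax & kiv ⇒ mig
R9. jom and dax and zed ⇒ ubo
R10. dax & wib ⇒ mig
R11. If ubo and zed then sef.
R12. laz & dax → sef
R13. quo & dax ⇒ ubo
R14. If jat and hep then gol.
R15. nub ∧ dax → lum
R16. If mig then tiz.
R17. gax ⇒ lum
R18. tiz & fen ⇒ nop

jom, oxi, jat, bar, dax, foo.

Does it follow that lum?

Forward chaining from the given facts derives: kul, tay.
Rules concluding lum: R15 needs nub; R17 needs gax — none of these are established.

No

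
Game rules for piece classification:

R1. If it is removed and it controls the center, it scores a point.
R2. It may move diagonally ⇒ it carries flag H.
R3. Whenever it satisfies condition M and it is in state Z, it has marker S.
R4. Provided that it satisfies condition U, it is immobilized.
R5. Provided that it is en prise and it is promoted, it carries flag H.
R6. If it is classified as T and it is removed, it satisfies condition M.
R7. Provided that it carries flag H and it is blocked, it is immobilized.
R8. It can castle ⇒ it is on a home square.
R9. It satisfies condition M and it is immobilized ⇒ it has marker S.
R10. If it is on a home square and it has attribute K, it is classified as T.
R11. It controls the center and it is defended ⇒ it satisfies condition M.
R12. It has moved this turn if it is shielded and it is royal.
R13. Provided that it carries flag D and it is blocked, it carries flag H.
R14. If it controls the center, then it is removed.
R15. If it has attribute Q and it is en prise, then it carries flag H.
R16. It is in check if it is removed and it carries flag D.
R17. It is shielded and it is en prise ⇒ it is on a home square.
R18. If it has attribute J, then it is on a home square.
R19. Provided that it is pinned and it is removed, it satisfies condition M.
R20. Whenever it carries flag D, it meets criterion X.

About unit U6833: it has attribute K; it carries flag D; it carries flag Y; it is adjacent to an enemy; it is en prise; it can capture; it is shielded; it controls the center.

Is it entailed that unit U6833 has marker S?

Forward chaining from the given facts derives: is removed, is in check, is on a home square, meets criterion X, scores a point, is classified as T, satisfies condition M.
Rules concluding "it has marker S": R3 needs "it is in state Z"; R9 needs "it is immobilized" — none of these are established.

No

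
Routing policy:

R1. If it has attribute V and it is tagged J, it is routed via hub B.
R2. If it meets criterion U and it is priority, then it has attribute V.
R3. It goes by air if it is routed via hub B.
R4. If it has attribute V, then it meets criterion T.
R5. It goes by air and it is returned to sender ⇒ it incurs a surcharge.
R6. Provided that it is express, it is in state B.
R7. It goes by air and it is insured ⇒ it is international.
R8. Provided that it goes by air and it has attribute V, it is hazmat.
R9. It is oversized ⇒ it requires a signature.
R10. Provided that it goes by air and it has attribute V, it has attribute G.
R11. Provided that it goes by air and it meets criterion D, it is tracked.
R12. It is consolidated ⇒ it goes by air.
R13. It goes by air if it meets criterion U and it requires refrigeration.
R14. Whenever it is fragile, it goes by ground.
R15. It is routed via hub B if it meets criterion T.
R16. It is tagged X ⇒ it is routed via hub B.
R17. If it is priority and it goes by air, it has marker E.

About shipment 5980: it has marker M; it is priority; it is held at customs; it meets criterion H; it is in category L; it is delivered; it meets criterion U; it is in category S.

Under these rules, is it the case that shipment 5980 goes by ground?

Forward chaining from the given facts derives: has attribute V, meets criterion T, is routed via hub B, goes by air, is hazmat, has attribute G, has marker E.
The only rule concluding "it goes by ground" is R14, which needs "it is fragile"; that is never established.

No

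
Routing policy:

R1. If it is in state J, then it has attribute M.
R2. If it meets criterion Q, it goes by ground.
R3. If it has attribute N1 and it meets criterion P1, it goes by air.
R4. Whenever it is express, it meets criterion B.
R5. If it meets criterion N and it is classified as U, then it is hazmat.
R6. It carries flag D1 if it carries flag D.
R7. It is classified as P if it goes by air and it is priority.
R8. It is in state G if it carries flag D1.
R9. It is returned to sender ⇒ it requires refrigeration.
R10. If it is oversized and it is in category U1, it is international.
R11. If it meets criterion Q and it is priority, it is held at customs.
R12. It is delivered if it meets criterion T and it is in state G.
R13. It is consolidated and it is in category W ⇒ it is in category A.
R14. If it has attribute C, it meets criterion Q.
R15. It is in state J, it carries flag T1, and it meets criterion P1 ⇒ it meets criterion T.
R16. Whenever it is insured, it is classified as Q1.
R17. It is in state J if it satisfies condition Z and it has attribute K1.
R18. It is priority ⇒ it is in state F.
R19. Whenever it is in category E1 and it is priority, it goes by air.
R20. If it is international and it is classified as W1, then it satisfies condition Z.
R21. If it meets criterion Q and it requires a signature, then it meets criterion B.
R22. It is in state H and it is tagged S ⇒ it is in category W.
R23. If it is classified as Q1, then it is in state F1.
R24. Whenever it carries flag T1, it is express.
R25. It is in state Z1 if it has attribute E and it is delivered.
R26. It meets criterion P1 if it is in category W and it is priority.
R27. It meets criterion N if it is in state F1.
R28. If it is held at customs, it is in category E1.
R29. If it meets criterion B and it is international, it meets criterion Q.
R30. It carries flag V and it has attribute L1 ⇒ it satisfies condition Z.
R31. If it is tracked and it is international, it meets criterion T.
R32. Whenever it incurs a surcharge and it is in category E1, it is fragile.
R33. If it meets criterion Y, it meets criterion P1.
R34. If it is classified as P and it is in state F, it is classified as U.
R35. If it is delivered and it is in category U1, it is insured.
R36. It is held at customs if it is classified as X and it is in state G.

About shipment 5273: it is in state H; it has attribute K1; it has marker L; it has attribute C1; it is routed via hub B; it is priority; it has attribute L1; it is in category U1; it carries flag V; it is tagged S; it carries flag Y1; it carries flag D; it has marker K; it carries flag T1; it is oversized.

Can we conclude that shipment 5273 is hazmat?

By R6 (it carries flag D): it carries flag D1.
By R8 (it carries flag D1): it is in state G.
By R10 (it is oversized, it is in category U1): it is international.
By R18 (it is priority): it is in state F.
By R22 (it is in state H, it is tagged S): it is in category W.
By R24 (it carries flag T1): it is express.
By R26 (it is in category W, it is priority): it meets criterion P1.
By R30 (it carries flag V, it has attribute L1): it satisfies condition Z.
By R4 (it is express): it meets criterion B.
By R17 (it satisfies condition Z, it has attribute K1): it is in state J.
By R29 (it meets criterion B, it is international): it meets criterion Q.
By R11 (it meets criterion Q, it is priority): it is held at customs.
By R15 (it is in state J, it carries flag T1, it meets criterion P1): it meets criterion T.
By R28 (it is held at customs): it is in category E1.
By R12 (it meets criterion T, it is in state G): it is delivered.
By R19 (it is in category E1, it is priority): it goes by air.
By R35 (it is delivered, it is in category U1): it is insured.
By R7 (it goes by air, it is priority): it is classified as P.
By R16 (it is insured): it is classified as Q1.
By R23 (it is classified as Q1): it is in state F1.
By R27 (it is in state F1): it meets criterion N.
By R34 (it is classified as P, it is in state F): it is classified as U.
By R5 (it meets criterion N, it is classified as U): it is hazmat.

Yes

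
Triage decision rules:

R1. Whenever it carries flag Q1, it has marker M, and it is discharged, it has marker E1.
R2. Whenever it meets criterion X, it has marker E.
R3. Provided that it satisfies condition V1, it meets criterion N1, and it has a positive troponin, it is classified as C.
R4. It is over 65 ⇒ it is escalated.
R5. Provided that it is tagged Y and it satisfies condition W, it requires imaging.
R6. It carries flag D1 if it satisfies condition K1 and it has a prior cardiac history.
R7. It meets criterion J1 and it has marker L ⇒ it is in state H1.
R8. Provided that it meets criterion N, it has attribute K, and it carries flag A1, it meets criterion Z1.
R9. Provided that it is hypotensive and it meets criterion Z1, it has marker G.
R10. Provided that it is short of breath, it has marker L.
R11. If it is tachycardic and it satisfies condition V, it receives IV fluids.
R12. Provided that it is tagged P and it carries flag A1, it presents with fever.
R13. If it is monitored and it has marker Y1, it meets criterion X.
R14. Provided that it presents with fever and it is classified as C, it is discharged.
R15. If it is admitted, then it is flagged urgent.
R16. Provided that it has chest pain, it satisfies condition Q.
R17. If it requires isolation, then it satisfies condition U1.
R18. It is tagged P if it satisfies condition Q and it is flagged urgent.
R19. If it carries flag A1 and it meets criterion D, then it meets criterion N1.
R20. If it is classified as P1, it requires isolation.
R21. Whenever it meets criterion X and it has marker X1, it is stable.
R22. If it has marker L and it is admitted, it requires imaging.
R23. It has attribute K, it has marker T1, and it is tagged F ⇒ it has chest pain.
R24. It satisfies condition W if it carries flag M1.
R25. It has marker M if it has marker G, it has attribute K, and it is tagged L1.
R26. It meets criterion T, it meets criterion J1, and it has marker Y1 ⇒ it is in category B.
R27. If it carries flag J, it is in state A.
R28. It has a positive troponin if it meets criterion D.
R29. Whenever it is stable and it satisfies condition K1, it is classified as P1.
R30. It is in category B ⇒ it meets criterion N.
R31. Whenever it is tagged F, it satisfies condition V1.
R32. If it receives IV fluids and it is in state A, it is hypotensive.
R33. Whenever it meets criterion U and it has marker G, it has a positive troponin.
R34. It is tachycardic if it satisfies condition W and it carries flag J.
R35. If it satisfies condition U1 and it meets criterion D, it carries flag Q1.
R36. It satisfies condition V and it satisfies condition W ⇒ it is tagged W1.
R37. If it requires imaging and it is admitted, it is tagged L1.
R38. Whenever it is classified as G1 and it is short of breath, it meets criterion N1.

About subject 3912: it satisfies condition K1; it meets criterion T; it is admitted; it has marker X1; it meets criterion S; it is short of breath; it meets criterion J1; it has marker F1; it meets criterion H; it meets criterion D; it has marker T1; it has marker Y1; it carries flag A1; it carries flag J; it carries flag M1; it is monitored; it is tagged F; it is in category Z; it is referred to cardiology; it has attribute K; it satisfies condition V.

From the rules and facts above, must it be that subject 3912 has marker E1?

Yes

By R10 (it is short of breath): it has marker L.
By R13 (it is monitored, it has marker Y1): it meets criterion X.
By R15 (it is admitted): it is flagged urgent.
By R19 (it carries flag A1, it meets criterion D): it meets criterion N1.
By R21 (it meets criterion X, it has marker X1): it is stable.
By R22 (it has marker L, it is admitted): it requires imaging.
By R23 (it has attribute K, it has marker T1, it is tagged F): it has chest pain.
By R24 (it carries flag M1): it satisfies condition W.
By R26 (it meets criterion T, it meets criterion J1, it has marker Y1): it is in category B.
By R27 (it carries flag J): it is in state A.
By R28 (it meets criterion D): it has a positive troponin.
By R29 (it is stable, it satisfies condition K1): it is classified as P1.
By R30 (it is in category B): it meets criterion N.
By R31 (it is tagged F): it satisfies condition V1.
By R34 (it satisfies condition W, it carries flag J): it is tachycardic.
By R37 (it requires imaging, it is admitted): it is tagged L1.
By R3 (it satisfies condition V1, it meets criterion N1, it has a positive troponin): it is classified as C.
By R8 (it meets criterion N, it has attribute K, it carries flag A1): it meets criterion Z1.
By R11 (it is tachycardic, it satisfies condition V): it receives IV fluids.
By R16 (it has chest pain): it satisfies condition Q.
By R18 (it satisfies condition Q, it is flagged urgent): it is tagged P.
By R20 (it is classified as P1): it requires isolation.
By R32 (it receives IV fluids, it is in state A): it is hypotensive.
By R9 (it is hypotensive, it meets criterion Z1): it has marker G.
By R12 (it is tagged P, it carries flag A1): it presents with fever.
By R14 (it presents with fever, it is classified as C): it is discharged.
By R17 (it requires isolation): it satisfies condition U1.
By R25 (it has marker G, it has attribute K, it is tagged L1): it has marker M.
By R35 (it satisfies condition U1, it meets criterion D): it carries flag Q1.
By R1 (it carries flag Q1, it has marker M, it is discharged): it has marker E1.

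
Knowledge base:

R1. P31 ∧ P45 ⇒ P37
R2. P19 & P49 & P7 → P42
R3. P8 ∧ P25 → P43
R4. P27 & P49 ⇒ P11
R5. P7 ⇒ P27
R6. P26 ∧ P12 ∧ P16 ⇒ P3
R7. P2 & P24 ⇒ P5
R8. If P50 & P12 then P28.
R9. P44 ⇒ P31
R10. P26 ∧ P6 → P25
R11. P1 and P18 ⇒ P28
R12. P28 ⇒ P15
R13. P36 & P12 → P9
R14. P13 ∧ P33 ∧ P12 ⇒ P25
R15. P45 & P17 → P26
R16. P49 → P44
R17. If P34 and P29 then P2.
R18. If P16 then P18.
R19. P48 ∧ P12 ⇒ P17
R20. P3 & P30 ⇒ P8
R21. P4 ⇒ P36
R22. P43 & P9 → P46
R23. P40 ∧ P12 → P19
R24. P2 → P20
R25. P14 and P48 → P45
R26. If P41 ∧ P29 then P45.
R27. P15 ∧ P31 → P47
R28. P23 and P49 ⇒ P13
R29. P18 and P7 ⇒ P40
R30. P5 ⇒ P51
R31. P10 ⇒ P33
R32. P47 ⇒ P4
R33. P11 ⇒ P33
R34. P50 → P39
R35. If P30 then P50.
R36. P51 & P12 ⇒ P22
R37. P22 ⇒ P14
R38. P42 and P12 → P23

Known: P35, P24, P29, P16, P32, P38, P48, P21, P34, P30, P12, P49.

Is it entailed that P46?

Forward chaining from the given facts derives: P44, P2, P18, P17, P20, P50, P5, P28, P31, P15, P47, P51, P4, P39, P22, P14, P36, P45, P37, P9, P26, P3, P8.
The only rule concluding P46 is R22, which needs P43; that is never established.

No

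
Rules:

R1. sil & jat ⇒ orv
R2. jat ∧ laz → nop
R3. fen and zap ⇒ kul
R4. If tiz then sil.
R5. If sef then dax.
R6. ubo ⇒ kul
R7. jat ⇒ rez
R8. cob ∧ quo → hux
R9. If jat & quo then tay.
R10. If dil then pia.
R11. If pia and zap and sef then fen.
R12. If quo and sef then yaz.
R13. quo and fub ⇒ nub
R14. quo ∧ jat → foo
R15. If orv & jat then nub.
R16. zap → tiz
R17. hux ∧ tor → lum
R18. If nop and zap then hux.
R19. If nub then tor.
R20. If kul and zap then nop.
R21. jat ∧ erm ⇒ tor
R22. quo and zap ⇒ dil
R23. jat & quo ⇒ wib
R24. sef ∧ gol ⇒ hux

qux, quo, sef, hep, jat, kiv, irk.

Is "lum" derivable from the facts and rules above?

Forward chaining from the given facts derives: dax, rez, tay, yaz, foo, wib.
The only rule concluding lum is R17, which needs hux; that is never established.

No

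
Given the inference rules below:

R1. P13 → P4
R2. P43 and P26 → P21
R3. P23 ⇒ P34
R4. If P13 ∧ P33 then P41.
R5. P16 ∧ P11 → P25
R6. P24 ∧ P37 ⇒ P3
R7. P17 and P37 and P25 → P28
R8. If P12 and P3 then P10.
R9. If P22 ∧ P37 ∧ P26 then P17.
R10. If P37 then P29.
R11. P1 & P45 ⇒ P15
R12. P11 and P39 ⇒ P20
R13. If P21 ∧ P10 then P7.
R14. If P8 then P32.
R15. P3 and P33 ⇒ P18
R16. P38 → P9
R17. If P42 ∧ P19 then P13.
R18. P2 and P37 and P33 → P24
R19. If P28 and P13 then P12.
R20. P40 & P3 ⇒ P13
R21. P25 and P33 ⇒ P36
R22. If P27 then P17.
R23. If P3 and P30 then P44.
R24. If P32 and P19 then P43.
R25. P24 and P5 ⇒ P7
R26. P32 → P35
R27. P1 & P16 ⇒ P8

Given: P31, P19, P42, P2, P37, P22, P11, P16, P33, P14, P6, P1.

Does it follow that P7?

No

Forward chaining from the given facts derives: P25, P29, P13, P24, P36, P8, P4, P41, P3, P32, P18, P43, P35.
Rules concluding P7: R13 needs P21; R25 needs P5 — none of these are established.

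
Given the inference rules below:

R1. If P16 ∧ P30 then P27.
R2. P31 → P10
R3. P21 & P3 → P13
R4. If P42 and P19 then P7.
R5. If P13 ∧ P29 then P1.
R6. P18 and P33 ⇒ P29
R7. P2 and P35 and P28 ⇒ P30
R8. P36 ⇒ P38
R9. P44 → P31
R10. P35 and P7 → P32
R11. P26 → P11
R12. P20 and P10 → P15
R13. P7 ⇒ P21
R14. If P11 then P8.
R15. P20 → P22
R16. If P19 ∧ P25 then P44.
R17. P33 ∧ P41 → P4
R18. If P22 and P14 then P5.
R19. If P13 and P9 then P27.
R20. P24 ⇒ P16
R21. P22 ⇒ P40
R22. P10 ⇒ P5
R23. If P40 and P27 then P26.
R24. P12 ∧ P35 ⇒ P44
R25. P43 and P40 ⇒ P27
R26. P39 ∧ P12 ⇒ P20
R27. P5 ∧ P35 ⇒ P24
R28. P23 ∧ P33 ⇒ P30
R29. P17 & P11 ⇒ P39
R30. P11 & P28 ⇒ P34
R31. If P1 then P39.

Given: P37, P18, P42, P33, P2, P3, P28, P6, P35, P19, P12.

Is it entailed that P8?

P7  (by R4: P42, P19)
P29  (by R6: P18, P33)
P30  (by R7: P2, P35, P28)
P21  (by R13: P7)
P44  (by R24: P12, P35)
P13  (by R3: P21, P3)
P1  (by R5: P13, P29)
P31  (by R9: P44)
P39  (by R31: P1)
P10  (by R2: P31)
P5  (by R22: P10)
P20  (by R26: P39, P12)
P24  (by R27: P5, P35)
P22  (by R15: P20)
P16  (by R20: P24)
P40  (by R21: P22)
P27  (by R1: P16, P30)
P26  (by R23: P40, P27)
P11  (by R11: P26)
P8  (by R14: P11)

Yes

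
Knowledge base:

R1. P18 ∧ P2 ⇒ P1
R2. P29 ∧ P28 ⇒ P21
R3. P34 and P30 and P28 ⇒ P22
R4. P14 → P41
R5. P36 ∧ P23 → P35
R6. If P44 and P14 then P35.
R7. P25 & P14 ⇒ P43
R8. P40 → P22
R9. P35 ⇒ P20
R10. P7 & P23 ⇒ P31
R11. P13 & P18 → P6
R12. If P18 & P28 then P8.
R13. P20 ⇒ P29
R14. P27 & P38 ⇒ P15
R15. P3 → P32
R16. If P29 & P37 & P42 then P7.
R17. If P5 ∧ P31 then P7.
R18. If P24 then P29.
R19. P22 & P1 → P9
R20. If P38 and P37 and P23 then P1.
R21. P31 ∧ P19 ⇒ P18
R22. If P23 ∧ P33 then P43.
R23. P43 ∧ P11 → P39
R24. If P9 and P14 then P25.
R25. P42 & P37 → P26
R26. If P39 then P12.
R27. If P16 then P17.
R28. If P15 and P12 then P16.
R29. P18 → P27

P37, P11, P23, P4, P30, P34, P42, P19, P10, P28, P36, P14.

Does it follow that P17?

No

Forward chaining from the given facts derives: P22, P41, P35, P20, P29, P7, P26, P21, P31, P18, P27, P8.
The only rule concluding P17 is R27, which needs P16; that is never established.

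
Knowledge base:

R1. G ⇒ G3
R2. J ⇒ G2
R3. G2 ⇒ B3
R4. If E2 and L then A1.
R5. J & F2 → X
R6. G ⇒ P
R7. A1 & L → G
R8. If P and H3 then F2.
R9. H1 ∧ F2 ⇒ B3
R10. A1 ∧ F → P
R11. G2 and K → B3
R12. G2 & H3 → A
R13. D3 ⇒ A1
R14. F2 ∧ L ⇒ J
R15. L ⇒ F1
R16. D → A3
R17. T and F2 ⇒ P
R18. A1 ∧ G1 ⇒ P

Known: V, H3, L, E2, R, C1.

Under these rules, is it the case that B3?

Yes

A1  (by R4: E2, L)
G  (by R7: A1, L)
P  (by R6: G)
F2  (by R8: P, H3)
J  (by R14: F2, L)
G2  (by R2: J)
B3  (by R3: G2)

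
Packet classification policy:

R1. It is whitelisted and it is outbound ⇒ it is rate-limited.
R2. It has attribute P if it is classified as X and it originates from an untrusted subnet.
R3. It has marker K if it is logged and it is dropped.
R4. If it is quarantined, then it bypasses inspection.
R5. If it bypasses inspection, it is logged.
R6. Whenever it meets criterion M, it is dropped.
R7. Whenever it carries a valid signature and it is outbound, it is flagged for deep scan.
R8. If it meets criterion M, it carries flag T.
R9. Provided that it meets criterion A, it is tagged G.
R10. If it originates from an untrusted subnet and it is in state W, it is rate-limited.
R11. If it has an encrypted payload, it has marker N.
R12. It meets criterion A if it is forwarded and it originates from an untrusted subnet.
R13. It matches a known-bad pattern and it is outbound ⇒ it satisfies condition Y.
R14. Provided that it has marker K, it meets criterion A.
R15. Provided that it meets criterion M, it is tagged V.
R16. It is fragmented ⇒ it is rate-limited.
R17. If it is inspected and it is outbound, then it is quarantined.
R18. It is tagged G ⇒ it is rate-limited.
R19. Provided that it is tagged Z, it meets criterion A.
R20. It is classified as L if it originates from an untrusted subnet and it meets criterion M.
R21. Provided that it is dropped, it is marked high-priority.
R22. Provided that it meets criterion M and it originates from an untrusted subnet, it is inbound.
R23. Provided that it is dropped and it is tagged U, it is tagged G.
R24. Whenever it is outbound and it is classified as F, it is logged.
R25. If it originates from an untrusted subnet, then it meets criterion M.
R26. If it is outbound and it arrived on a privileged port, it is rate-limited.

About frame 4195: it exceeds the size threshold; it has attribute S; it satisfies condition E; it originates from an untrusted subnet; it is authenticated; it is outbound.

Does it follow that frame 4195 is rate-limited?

Forward chaining from the given facts derives: meets criterion M, is dropped, carries flag T, is tagged V, is classified as L, is marked high-priority, is inbound.
Rules concluding "it is rate-limited": R1 needs "it is whitelisted"; R10 needs "it is in state W"; R16 needs "it is fragmented"; R18 needs "it is tagged G"; R26 needs "it arrived on a privileged port" — none of these are established.

No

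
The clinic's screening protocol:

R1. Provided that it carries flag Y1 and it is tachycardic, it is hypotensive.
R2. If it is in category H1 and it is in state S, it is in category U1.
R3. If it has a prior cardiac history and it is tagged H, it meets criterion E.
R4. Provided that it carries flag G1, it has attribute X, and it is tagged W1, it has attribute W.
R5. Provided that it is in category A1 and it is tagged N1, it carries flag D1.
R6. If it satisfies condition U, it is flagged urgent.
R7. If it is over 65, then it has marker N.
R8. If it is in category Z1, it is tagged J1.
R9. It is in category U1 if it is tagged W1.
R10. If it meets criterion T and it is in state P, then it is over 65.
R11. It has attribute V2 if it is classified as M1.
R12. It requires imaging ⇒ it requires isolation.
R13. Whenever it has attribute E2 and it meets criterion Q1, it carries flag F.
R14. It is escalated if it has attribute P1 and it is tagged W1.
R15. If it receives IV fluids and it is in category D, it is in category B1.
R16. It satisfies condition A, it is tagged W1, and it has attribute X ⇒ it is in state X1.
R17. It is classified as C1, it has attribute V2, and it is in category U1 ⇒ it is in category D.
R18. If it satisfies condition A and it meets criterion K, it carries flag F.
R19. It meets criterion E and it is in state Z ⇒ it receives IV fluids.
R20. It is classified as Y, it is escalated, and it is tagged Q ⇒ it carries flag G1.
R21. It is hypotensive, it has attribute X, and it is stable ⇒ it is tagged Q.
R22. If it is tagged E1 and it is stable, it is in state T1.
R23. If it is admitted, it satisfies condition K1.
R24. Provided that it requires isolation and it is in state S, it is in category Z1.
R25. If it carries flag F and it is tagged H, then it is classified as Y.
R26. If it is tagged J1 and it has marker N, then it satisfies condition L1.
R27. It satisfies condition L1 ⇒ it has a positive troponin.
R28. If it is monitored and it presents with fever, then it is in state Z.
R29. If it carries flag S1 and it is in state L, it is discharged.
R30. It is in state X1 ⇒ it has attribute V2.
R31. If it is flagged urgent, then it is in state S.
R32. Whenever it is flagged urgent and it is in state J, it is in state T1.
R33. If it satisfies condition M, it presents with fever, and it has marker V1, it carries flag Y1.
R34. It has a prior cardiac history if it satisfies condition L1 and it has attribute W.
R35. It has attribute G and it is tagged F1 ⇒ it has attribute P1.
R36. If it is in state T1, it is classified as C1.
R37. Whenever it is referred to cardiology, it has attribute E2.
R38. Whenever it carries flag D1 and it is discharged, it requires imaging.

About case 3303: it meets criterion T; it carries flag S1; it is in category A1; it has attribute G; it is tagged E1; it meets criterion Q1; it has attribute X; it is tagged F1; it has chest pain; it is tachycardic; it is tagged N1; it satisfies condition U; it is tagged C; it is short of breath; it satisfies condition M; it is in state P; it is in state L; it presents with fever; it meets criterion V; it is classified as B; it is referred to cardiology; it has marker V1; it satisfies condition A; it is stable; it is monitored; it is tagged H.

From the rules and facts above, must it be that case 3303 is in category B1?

No

Forward chaining from the given facts derives: carries flag D1, is flagged urgent, is over 65, is in state T1, is in state Z, is discharged, is in state S, carries flag Y1, has attribute P1, is classified as C1, has attribute E2, requires imaging, is hypotensive, has marker N, requires isolation, carries flag F, is tagged Q, is in category Z1, is classified as Y, is tagged J1, satisfies condition L1, has a positive troponin.
The only rule concluding "it is in category B1" is R15, which needs "it receives IV fluids"; that is never established.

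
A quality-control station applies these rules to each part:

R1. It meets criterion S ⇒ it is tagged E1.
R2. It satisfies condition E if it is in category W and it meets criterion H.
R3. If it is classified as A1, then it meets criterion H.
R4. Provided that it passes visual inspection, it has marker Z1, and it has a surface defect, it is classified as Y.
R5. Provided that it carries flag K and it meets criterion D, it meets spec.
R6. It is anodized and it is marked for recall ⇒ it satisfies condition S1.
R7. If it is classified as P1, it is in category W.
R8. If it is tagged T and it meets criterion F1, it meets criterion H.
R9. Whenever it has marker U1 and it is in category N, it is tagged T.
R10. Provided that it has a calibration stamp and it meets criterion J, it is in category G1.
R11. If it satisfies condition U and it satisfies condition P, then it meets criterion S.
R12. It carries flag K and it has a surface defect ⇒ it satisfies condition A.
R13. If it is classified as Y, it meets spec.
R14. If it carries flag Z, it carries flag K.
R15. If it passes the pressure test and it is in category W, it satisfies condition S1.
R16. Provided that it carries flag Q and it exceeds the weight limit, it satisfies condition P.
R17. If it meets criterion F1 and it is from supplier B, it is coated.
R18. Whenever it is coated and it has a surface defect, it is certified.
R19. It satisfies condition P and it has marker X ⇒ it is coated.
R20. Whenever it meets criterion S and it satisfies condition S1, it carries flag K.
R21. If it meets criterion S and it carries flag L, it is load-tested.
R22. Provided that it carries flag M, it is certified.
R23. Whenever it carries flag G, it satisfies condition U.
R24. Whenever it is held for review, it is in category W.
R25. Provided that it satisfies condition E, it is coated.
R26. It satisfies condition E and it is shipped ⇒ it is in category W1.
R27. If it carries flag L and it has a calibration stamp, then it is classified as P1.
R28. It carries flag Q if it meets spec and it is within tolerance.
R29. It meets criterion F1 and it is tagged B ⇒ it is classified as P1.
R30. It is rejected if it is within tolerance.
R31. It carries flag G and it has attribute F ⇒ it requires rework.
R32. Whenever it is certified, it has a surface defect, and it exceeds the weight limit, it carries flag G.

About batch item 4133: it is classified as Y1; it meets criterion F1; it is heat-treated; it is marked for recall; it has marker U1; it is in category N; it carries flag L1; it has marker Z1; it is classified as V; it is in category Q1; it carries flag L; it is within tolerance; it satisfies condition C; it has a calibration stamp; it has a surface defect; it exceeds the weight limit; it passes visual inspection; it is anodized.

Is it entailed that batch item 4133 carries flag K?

By R4 (it passes visual inspection, it has marker Z1, it has a surface defect): it is classified as Y.
By R6 (it is anodized, it is marked for recall): it satisfies condition S1.
By R9 (it has marker U1, it is in category N): it is tagged T.
By R13 (it is classified as Y): it meets spec.
By R27 (it carries flag L, it has a calibration stamp): it is classified as P1.
By R28 (it meets spec, it is within tolerance): it carries flag Q.
By R7 (it is classified as P1): it is in category W.
By R8 (it is tagged T, it meets criterion F1): it meets criterion H.
By R16 (it carries flag Q, it exceeds the weight limit): it satisfies condition P.
By R2 (it is in category W, it meets criterion H): it satisfies condition E.
By R25 (it satisfies condition E): it is coated.
By R18 (it is coated, it has a surface defect): it is certified.
By R32 (it is certified, it has a surface defect, it exceeds the weight limit): it carries flag G.
By R23 (it carries flag G): it satisfies condition U.
By R11 (it satisfies condition U, it satisfies condition P): it meets criterion S.
By R20 (it meets criterion S, it satisfies condition S1): it carries flag K.

Yes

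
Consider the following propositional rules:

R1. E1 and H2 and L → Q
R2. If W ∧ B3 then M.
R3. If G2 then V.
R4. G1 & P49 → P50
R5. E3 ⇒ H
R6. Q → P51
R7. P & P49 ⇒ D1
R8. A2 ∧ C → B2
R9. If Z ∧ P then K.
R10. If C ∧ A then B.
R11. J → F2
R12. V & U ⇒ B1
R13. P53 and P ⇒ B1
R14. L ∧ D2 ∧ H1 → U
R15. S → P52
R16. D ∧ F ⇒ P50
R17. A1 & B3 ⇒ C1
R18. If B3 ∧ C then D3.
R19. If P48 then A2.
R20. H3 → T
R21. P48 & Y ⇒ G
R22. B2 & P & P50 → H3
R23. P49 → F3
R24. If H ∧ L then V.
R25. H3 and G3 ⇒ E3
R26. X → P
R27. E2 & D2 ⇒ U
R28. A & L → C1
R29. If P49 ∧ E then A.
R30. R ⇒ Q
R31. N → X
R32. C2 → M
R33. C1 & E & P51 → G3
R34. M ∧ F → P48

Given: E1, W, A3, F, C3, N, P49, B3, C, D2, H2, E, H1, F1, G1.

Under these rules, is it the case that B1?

Forward chaining from the given facts derives: M, P50, D3, F3, A, X, P48, B, A2, P, D1, B2, H3, T.
Rules concluding B1: R12 needs V; R13 needs P53 — none of these are established.

No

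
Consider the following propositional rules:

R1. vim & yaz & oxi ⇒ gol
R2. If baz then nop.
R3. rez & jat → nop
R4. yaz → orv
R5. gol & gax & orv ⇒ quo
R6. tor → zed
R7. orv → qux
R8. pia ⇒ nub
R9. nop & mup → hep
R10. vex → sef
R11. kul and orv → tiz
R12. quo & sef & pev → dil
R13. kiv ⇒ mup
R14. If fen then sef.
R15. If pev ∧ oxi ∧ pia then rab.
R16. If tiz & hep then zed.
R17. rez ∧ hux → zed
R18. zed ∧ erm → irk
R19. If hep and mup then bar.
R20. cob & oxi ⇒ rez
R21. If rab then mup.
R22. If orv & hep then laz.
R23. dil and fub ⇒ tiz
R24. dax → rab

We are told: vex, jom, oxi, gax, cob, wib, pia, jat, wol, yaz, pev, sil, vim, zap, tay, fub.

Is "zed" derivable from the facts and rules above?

gol  (by R1: vim, yaz, oxi)
orv  (by R4: yaz)
quo  (by R5: gol, gax, orv)
sef  (by R10: vex)
dil  (by R12: quo, sef, pev)
rab  (by R15: pev, oxi, pia)
rez  (by R20: cob, oxi)
mup  (by R21: rab)
tiz  (by R23: dil, fub)
nop  (by R3: rez, jat)
hep  (by R9: nop, mup)
zed  (by R16: tiz, hep)

Yes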